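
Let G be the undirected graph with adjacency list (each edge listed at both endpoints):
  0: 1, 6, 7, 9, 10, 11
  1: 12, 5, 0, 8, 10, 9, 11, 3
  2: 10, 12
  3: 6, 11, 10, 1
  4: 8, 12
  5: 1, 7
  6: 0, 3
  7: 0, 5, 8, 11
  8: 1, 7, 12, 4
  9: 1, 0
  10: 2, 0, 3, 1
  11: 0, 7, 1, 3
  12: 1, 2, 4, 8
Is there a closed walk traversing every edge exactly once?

Yes

Degrees: 0:6, 1:8, 2:2, 3:4, 4:2, 5:2, 6:2, 7:4, 8:4, 9:2, 10:4, 11:4, 12:4
All degrees are even and the non-isolated vertices are connected — an Eulerian circuit exists.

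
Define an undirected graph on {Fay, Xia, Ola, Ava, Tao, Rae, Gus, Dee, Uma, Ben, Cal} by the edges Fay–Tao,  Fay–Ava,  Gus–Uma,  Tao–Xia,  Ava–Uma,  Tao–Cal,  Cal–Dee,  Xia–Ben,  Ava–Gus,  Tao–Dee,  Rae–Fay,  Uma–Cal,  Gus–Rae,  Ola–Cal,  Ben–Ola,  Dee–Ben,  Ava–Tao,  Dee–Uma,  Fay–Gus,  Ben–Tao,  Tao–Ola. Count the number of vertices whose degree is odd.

2

Degrees: Fay:4, Xia:2, Ola:3, Ava:4, Tao:7, Rae:2, Gus:4, Dee:4, Uma:4, Ben:4, Cal:4
Odd-degree vertices: Ola, Tao.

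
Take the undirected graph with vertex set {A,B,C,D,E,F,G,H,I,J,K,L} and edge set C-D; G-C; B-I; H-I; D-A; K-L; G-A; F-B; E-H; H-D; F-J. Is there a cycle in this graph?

Yes

|V| = 12, |E| = 11, number of components = 2.
One cycle is A-D-C-G-A.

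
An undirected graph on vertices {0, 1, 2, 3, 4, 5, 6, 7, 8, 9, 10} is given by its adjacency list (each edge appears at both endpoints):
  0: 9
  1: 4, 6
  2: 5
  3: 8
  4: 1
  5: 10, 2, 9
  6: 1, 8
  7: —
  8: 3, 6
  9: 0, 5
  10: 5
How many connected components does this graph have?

3

Component: {7}
Component: {0, 2, 5, 9, 10}
Component: {1, 3, 4, 6, 8}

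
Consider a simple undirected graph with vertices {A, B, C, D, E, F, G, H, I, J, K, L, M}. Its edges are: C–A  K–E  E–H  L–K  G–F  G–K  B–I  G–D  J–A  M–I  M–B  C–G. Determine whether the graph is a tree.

The graph has 13 vertices and 12 edges.
It splits into 2 components, so it cannot be a tree.

No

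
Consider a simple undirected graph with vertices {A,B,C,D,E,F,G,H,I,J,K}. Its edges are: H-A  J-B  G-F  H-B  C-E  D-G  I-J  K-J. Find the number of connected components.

3

Component: {C, E}
Component: {D, F, G}
Component: {A, B, H, I, J, K}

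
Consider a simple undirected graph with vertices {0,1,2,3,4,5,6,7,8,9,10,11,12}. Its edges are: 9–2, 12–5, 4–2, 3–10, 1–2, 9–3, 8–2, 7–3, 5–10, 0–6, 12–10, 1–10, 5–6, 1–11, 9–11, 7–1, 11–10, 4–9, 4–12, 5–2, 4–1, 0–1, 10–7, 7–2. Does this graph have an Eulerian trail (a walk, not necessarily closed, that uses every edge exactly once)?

Degrees: 0:2, 1:6, 2:6, 3:3, 4:4, 5:4, 6:2, 7:4, 8:1, 9:4, 10:6, 11:3, 12:3
Odd-degree vertices: 3, 8, 11, 12 (4 total).
An Eulerian trail requires 0 or 2 odd-degree vertices; here there are 4.

No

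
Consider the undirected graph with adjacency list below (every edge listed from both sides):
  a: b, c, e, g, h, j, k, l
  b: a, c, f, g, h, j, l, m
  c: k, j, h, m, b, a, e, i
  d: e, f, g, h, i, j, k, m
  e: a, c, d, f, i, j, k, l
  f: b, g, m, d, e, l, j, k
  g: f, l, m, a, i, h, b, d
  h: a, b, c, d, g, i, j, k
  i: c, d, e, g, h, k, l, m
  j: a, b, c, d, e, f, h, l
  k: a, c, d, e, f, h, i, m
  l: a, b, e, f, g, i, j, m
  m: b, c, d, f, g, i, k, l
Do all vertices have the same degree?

Degrees: a:8, b:8, c:8, d:8, e:8, f:8, g:8, h:8, i:8, j:8, k:8, l:8, m:8
All degrees equal 8; the graph is regular.

Yes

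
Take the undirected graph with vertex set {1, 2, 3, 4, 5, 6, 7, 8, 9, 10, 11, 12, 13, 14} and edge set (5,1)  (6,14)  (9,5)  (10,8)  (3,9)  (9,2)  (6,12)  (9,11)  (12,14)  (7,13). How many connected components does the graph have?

Component: {4}
Component: {7, 13}
Component: {8, 10}
Component: {6, 12, 14}
Component: {1, 2, 3, 5, 9, 11}

5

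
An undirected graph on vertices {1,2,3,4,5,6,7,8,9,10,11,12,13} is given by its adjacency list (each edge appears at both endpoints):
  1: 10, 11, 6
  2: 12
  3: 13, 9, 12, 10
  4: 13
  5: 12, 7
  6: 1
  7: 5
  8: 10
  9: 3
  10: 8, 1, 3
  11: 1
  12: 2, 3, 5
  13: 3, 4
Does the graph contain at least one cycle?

The graph has 13 vertices, 12 edges, and 1 connected component.
A forest on 13 vertices with 1 component has exactly 12 edges, which matches — so no cycle.

No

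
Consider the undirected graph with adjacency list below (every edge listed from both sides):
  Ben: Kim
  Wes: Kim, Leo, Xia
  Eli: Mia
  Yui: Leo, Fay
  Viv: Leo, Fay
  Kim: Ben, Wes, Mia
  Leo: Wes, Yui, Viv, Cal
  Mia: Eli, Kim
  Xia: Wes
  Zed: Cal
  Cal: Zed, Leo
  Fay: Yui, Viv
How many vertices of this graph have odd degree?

6

Degrees: Ben:1, Wes:3, Eli:1, Yui:2, Viv:2, Kim:3, Leo:4, Mia:2, Xia:1, Zed:1, Cal:2, Fay:2
Odd-degree vertices: Ben, Wes, Eli, Kim, Xia, Zed.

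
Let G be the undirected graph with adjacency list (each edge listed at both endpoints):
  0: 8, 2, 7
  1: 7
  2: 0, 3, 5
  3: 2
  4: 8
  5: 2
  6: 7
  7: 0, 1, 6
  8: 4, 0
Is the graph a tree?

The graph has 9 vertices and 8 edges.
It is connected with exactly 8 edges, hence acyclic — it is a tree.

Yes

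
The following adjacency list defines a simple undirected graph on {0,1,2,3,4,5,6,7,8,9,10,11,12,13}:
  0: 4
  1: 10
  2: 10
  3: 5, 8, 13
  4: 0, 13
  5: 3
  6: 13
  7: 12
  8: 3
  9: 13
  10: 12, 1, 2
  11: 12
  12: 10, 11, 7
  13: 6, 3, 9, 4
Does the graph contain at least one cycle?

No

|V| = 14, |E| = 12, number of components = 2.
A forest on 14 vertices with 2 components has exactly 12 edges, which matches — so no cycle.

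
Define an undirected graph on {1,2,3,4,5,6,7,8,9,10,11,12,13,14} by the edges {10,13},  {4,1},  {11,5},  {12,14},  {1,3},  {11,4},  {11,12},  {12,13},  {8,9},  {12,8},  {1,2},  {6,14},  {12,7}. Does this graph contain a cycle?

No

The graph has 14 vertices, 13 edges, and 1 connected component.
Since 13 = 14 - 1, the graph is a forest and contains no cycle.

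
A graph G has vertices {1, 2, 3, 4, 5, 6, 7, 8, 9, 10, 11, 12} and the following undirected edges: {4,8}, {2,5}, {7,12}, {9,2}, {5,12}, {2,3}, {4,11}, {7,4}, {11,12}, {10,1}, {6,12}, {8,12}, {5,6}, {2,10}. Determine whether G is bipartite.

No

The cycle 6-5-12-6 has length 3, which is odd, so the graph is not bipartite.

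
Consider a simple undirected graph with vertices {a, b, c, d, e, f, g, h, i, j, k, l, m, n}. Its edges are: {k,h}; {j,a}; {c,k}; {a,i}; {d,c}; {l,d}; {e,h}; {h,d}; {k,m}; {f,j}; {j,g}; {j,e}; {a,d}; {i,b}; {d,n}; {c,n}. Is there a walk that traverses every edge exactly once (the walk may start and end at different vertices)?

Degrees: a:3, b:1, c:3, d:5, e:2, f:1, g:1, h:3, i:2, j:4, k:3, l:1, m:1, n:2
Odd-degree vertices: a, b, c, d, f, g, h, k, l, m (10 total).
With 10 odd-degree vertices (more than two), no single trail can use every edge.

No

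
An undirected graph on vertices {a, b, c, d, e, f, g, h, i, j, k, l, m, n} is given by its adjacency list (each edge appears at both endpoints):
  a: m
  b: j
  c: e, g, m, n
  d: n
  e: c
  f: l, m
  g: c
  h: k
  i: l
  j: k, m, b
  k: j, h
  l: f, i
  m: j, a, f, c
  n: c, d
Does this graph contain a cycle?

|V| = 14, |E| = 13, number of components = 1.
Since 13 = 14 - 1, the graph is a forest and contains no cycle.

No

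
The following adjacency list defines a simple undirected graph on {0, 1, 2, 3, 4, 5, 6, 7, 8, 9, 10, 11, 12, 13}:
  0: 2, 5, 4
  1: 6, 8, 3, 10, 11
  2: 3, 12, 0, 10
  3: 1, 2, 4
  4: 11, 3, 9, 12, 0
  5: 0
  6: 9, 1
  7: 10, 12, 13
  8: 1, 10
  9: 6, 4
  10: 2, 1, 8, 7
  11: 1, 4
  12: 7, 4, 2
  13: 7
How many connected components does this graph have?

Component: {0, 1, 2, 3, 4, 5, 6, 7, 8, 9, 10, 11, 12, 13}

1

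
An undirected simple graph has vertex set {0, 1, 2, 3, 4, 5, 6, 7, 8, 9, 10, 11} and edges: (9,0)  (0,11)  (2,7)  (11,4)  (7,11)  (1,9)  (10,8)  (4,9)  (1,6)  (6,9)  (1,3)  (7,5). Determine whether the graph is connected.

No

Component: {8, 10}
Component: {0, 1, 2, 3, 4, 5, 6, 7, 9, 11}
There are 2 separate components, so the graph is not connected.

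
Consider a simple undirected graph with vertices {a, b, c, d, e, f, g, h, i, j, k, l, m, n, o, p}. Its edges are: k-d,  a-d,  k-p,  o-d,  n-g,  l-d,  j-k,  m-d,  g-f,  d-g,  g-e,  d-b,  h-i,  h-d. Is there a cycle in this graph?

|V| = 16, |E| = 14, number of components = 2.
A forest on 16 vertices with 2 components has exactly 14 edges, which matches — so no cycle.

No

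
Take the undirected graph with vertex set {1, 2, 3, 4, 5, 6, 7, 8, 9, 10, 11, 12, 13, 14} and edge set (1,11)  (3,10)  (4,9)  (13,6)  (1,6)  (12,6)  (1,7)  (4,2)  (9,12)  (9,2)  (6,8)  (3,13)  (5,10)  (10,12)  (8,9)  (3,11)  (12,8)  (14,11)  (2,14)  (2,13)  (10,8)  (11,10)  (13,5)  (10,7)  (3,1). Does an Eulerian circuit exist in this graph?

Degrees: 1:4, 2:4, 3:4, 4:2, 5:2, 6:4, 7:2, 8:4, 9:4, 10:6, 11:4, 12:4, 13:4, 14:2
Every vertex has even degree and the edges form a single connected piece, so an Eulerian circuit exists.

Yes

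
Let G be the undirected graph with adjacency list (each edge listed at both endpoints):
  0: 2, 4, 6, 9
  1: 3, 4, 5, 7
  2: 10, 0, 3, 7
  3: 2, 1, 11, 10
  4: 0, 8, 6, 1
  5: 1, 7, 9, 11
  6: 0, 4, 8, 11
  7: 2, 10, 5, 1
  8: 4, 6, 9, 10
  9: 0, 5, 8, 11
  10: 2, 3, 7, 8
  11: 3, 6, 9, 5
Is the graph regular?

Yes

Degrees: 0:4, 1:4, 2:4, 3:4, 4:4, 5:4, 6:4, 7:4, 8:4, 9:4, 10:4, 11:4
Every vertex has degree 4, so the graph is 4-regular.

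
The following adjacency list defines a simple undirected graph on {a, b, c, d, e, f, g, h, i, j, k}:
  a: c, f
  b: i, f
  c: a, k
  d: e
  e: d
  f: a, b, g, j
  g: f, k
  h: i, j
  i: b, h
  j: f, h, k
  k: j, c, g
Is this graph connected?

No

Component: {d, e}
Component: {a, b, c, f, g, h, i, j, k}
No edge joins these 2 groups, so the graph is disconnected.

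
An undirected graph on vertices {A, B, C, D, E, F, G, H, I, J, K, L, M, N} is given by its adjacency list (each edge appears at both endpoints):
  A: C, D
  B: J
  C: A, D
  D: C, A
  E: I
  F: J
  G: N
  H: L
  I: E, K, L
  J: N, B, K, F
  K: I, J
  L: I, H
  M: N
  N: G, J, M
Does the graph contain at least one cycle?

The graph has 14 vertices, 13 edges, and 2 connected components.
One cycle is A-C-D-A.

Yes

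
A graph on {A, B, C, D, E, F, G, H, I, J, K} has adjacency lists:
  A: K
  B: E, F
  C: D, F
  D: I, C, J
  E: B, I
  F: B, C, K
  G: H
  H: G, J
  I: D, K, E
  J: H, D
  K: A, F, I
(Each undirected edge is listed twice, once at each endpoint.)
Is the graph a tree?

No

The graph has 11 vertices and 12 edges.
Connected but with 12 > 10 edges, so it has a cycle and is not a tree.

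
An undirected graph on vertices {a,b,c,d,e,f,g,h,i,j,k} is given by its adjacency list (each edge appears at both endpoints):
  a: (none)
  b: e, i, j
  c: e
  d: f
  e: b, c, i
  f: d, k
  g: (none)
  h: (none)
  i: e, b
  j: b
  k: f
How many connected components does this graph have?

Component: {a}
Component: {g}
Component: {h}
Component: {d, f, k}
Component: {b, c, e, i, j}

5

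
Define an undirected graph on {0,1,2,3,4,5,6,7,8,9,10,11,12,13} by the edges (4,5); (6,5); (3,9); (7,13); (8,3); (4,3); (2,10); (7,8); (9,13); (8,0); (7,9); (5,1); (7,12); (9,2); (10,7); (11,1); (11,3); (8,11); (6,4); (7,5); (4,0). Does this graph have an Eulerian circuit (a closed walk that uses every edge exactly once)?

Degrees: 0:2, 1:2, 2:2, 3:4, 4:4, 5:4, 6:2, 7:6, 8:4, 9:4, 10:2, 11:3, 12:1, 13:2
11, 12 have odd degree; an Eulerian circuit needs every degree to be even, so none exists.

No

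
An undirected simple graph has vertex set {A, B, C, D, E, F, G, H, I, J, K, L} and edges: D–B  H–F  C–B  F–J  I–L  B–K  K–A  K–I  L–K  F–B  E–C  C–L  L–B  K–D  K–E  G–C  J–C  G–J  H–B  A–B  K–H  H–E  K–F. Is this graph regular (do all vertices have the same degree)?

Degrees: A:2, B:7, C:5, D:2, E:3, F:4, G:2, H:4, I:2, J:3, K:8, L:4
Degrees are not all equal (e.g. deg(A)=2 but deg(K)=8); not regular.

No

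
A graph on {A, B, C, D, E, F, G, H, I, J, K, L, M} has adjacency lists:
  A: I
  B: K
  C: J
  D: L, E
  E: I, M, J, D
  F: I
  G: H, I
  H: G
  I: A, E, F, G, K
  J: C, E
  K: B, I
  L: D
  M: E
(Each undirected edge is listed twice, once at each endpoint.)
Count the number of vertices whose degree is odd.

8

Degrees: A:1, B:1, C:1, D:2, E:4, F:1, G:2, H:1, I:5, J:2, K:2, L:1, M:1
Odd-degree vertices: A, B, C, F, H, I, L, M.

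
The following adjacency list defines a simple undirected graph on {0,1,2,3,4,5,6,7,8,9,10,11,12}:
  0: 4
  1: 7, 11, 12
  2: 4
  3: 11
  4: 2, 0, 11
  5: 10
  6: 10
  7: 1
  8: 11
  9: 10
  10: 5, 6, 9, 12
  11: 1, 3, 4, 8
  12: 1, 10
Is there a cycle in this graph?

No

The graph has 13 vertices, 12 edges, and 1 connected component.
Since 12 = 13 - 1, the graph is a forest and contains no cycle.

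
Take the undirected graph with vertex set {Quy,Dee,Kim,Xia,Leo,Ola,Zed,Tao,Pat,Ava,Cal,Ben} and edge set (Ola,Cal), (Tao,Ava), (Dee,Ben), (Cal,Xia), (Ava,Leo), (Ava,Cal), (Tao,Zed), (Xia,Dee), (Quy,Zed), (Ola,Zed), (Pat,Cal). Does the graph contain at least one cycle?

The graph has 12 vertices, 11 edges, and 2 connected components.
Since 11 > 12 - 2, a cycle must exist; for instance Zed-Tao-Ava-Cal-Ola-Zed.

Yes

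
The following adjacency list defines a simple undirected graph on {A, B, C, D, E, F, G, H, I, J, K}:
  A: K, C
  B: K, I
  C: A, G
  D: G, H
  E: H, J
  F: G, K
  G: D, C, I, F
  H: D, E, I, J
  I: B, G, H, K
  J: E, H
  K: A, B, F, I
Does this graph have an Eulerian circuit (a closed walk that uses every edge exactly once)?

Yes

Degrees: A:2, B:2, C:2, D:2, E:2, F:2, G:4, H:4, I:4, J:2, K:4
All degrees are even and the non-isolated vertices are connected — an Eulerian circuit exists.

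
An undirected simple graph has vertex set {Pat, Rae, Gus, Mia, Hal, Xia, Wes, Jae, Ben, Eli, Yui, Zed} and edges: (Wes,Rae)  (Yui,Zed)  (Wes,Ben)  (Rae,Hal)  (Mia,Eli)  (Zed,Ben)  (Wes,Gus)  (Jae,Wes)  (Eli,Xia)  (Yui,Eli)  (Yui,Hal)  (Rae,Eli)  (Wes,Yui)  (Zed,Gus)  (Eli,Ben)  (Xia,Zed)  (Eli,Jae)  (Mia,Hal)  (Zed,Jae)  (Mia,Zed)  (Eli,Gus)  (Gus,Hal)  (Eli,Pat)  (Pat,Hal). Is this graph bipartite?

Partition the vertices as {Hal, Wes, Eli, Zed} vs {Pat, Rae, Gus, Mia, Xia, Jae, Ben, Yui}. Each listed edge has one endpoint in each part, so the graph is bipartite.

Yes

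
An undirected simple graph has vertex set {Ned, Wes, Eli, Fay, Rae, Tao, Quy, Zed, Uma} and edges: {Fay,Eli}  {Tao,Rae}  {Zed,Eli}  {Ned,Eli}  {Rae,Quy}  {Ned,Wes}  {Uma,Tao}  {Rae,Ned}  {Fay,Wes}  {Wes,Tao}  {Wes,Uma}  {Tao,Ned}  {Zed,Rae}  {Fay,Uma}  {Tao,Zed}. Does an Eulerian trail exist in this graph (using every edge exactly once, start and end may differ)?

Degrees: Ned:4, Wes:4, Eli:3, Fay:3, Rae:4, Tao:5, Quy:1, Zed:3, Uma:3
Odd-degree vertices: Eli, Fay, Tao, Quy, Zed, Uma (6 total).
An Eulerian trail requires 0 or 2 odd-degree vertices; here there are 6.

No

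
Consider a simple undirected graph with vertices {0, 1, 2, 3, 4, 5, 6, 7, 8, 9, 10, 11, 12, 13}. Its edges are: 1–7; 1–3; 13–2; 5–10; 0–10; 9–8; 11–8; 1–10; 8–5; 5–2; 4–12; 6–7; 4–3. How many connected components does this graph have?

1

Component: {0, 1, 2, 3, 4, 5, 6, 7, 8, 9, 10, 11, 12, 13}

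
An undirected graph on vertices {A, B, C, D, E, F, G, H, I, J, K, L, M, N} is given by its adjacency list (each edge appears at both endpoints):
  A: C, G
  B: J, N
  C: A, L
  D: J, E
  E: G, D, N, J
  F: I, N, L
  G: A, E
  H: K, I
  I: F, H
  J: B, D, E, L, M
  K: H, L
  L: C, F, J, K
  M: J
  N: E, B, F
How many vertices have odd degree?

4

Degrees: A:2, B:2, C:2, D:2, E:4, F:3, G:2, H:2, I:2, J:5, K:2, L:4, M:1, N:3
Odd-degree vertices: F, J, M, N.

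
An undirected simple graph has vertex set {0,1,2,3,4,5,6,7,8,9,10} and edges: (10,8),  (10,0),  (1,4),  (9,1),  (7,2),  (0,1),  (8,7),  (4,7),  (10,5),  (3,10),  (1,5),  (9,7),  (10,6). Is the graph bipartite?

Yes

A valid 2-coloring puts {1, 7, 10} on one side and {0, 2, 3, 4, 5, 6, 8, 9} on the other; every edge crosses between the two sides.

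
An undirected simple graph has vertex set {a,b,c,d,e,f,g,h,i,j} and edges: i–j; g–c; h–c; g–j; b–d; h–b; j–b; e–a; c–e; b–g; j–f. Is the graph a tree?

|V| = 10, |E| = 11.
A tree on 10 vertices has exactly 9 edges; this graph has 11, so it contains a cycle and is not a tree.

No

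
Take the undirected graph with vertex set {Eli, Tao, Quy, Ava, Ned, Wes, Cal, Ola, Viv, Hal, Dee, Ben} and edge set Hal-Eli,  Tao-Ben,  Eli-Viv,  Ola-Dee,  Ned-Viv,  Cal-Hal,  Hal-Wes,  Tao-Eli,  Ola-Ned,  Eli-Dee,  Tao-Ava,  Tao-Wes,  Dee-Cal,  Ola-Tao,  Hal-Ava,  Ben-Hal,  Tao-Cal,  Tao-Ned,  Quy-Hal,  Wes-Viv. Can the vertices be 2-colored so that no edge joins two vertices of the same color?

Ned-Ola-Tao-Ned is an odd cycle (length 3), and a bipartite graph can contain only even cycles.

No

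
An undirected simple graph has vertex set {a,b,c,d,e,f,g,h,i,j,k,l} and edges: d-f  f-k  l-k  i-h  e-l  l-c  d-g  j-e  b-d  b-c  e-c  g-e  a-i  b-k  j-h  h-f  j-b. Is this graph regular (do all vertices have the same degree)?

No

Degrees: a:1, b:4, c:3, d:3, e:4, f:3, g:2, h:3, i:2, j:3, k:3, l:3
Vertex a has degree 1 while b has degree 4, so the graph is not regular.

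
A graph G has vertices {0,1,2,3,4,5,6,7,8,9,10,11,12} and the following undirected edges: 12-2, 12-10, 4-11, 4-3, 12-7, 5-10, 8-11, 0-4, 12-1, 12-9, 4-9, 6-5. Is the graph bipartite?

Partition the vertices as {4, 5, 8, 12} vs {0, 1, 2, 3, 6, 7, 9, 10, 11}. Each listed edge has one endpoint in each part, so the graph is bipartite.

Yes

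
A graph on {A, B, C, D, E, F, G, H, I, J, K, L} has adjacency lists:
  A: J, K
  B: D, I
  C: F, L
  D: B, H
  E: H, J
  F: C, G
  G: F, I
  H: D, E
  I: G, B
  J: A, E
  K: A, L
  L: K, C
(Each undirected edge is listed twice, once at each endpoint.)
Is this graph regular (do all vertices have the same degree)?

Yes

Degrees: A:2, B:2, C:2, D:2, E:2, F:2, G:2, H:2, I:2, J:2, K:2, L:2
All degrees equal 2; the graph is regular.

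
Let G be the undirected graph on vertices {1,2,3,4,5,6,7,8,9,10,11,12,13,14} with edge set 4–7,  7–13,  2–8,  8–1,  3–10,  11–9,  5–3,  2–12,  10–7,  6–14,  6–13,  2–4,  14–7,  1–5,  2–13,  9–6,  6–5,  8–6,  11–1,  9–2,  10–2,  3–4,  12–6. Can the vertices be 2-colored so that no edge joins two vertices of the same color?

No

6-9-11-1-5-6 is an odd cycle (length 5), and a bipartite graph can contain only even cycles.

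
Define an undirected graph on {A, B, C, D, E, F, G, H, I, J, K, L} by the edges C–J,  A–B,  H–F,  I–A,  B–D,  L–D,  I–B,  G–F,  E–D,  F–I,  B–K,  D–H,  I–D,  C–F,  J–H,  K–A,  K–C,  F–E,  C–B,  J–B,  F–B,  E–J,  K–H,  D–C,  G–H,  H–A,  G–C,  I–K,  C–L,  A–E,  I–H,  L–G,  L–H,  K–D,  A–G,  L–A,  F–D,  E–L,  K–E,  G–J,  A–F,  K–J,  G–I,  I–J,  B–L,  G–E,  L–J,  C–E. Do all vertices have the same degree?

Yes

Degrees: A:8, B:8, C:8, D:8, E:8, F:8, G:8, H:8, I:8, J:8, K:8, L:8
Every vertex has degree 8, so the graph is 8-regular.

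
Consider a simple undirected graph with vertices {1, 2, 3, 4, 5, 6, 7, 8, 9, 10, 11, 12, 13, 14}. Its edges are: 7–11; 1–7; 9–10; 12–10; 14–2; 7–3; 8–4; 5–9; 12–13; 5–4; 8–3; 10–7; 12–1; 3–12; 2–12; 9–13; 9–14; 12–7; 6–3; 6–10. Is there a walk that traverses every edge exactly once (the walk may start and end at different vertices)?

Yes

Degrees: 1:2, 2:2, 3:4, 4:2, 5:2, 6:2, 7:5, 8:2, 9:4, 10:4, 11:1, 12:6, 13:2, 14:2
Odd-degree vertices: 7, 11 (2 total).
With 2 odd-degree vertices and all edges in one connected piece, an Eulerian trail exists (from 7 to 11).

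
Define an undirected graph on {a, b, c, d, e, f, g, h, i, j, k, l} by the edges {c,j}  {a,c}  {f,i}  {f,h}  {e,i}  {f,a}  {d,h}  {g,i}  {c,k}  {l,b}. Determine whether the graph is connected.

No

Component: {b, l}
Component: {a, c, d, e, f, g, h, i, j, k}
No edge joins these 2 groups, so the graph is disconnected.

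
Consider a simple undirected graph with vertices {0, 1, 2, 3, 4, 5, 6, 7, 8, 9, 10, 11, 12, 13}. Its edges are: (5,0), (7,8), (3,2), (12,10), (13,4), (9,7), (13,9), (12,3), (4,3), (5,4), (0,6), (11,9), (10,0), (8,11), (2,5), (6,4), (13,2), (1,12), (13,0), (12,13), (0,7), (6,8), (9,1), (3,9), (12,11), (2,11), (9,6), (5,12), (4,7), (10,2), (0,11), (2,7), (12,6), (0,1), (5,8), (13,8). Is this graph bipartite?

Yes

Partition the vertices as {1, 3, 5, 6, 7, 10, 11, 13} vs {0, 2, 4, 8, 9, 12}. Each listed edge has one endpoint in each part, so the graph is bipartite.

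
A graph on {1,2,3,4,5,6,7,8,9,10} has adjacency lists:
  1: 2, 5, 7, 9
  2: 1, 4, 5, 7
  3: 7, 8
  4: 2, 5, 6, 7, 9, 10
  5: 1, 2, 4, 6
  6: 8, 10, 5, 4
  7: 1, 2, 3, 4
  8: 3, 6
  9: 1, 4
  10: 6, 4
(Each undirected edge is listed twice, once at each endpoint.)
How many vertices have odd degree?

0

Degrees: 1:4, 2:4, 3:2, 4:6, 5:4, 6:4, 7:4, 8:2, 9:2, 10:2
Odd-degree vertices: none.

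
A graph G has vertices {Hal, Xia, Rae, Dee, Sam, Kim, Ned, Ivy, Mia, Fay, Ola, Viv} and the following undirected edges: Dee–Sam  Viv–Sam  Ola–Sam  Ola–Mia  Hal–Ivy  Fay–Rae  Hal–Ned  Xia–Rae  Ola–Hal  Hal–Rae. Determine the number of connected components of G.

2

Component: {Kim}
Component: {Hal, Xia, Rae, Dee, Sam, Ned, Ivy, Mia, Fay, Ola, Viv}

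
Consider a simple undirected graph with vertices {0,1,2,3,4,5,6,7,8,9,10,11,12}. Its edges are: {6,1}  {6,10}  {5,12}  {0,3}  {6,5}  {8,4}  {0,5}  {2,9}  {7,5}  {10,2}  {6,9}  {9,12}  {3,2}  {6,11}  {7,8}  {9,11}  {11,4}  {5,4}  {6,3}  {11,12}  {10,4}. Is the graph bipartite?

No

11-9-12-11 is an odd cycle (length 3), and a bipartite graph can contain only even cycles.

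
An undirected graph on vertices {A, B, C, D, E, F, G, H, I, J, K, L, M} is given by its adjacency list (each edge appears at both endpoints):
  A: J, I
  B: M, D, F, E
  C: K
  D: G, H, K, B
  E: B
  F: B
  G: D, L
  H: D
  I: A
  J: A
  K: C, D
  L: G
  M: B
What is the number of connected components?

Component: {A, I, J}
Component: {B, C, D, E, F, G, H, K, L, M}

2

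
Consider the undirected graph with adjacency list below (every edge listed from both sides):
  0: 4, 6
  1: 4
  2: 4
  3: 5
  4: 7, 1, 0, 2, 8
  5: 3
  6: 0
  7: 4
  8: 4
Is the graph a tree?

No

|V| = 9, |E| = 7.
It splits into 2 components, so it cannot be a tree.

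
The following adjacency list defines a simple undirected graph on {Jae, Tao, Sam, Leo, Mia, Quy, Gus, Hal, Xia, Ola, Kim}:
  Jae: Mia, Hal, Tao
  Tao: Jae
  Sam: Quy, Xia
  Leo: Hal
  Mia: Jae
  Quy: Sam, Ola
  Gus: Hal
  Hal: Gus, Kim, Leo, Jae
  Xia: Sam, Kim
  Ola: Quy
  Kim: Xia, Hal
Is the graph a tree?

The graph has 11 vertices and 10 edges.
Connected and |E| = |V| - 1, which characterizes a tree.

Yes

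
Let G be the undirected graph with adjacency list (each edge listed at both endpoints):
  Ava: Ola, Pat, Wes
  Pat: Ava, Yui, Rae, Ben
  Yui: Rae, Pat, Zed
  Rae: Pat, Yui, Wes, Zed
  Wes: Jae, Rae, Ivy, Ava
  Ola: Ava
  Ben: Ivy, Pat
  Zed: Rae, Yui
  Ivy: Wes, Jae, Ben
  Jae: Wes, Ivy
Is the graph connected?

A breadth-first search from Ava visits Ava, Pat, Ola, Wes, Rae, Ben, Yui, Jae, Ivy, Zed — all 10 vertices — so the graph is connected.

Yes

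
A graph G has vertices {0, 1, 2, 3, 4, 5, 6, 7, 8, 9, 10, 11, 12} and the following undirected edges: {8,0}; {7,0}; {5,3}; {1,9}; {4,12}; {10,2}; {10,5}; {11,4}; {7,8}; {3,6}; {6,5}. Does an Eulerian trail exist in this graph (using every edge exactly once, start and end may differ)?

Degrees: 0:2, 1:1, 2:1, 3:2, 4:2, 5:3, 6:2, 7:2, 8:2, 9:1, 10:2, 11:1, 12:1
Odd-degree vertices: 1, 2, 5, 9, 11, 12 (6 total).
With 6 odd-degree vertices (more than two), no single trail can use every edge.

No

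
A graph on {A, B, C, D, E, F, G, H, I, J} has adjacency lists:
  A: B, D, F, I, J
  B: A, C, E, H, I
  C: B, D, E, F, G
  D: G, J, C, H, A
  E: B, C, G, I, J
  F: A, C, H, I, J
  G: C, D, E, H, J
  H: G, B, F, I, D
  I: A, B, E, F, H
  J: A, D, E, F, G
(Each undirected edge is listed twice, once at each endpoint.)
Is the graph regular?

Degrees: A:5, B:5, C:5, D:5, E:5, F:5, G:5, H:5, I:5, J:5
All degrees equal 5; the graph is regular.

Yes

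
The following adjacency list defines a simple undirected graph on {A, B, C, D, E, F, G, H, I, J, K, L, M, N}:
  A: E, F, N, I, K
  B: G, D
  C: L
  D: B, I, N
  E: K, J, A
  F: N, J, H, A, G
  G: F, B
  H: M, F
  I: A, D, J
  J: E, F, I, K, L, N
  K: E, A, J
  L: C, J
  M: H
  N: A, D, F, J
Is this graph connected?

Yes

Starting from A and exploring outward reaches every vertex (A, N, F, E, K, I, D, J, H, G, B, L, M, C); the graph is connected.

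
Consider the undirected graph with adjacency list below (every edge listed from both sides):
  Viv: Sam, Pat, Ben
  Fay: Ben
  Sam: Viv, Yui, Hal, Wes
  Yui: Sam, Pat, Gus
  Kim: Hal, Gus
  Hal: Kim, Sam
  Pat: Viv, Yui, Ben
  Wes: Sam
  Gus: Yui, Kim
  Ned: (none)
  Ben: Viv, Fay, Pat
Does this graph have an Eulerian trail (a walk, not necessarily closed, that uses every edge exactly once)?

Degrees: Viv:3, Fay:1, Sam:4, Yui:3, Kim:2, Hal:2, Pat:3, Wes:1, Gus:2, Ned:0, Ben:3
Odd-degree vertices: Viv, Fay, Yui, Pat, Wes, Ben (6 total).
An Eulerian trail requires 0 or 2 odd-degree vertices; here there are 6.

No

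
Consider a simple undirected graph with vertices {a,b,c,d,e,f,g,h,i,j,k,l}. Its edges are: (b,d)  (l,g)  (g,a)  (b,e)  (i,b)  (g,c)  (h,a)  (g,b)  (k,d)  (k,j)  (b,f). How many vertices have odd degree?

8

Degrees: a:2, b:5, c:1, d:2, e:1, f:1, g:4, h:1, i:1, j:1, k:2, l:1
Odd-degree vertices: b, c, e, f, h, i, j, l.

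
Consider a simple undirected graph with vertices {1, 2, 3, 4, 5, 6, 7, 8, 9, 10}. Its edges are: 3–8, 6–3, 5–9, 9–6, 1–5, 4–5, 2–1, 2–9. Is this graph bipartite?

Yes

Color {2, 5, 6, 7, 8, 10} black and {1, 3, 4, 9} white. No edge joins two same-colored vertices, so the graph is bipartite.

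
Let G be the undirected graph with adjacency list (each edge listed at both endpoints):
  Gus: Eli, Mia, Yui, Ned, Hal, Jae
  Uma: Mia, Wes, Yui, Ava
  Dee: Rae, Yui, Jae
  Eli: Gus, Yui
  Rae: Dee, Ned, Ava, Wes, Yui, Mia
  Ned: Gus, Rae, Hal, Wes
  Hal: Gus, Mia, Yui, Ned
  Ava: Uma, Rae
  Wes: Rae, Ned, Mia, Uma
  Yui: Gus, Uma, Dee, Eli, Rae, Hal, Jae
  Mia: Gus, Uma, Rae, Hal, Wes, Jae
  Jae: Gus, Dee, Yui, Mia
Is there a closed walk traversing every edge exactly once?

No

Degrees: Gus:6, Uma:4, Dee:3, Eli:2, Rae:6, Ned:4, Hal:4, Ava:2, Wes:4, Yui:7, Mia:6, Jae:4
Dee, Yui have odd degree; an Eulerian circuit needs every degree to be even, so none exists.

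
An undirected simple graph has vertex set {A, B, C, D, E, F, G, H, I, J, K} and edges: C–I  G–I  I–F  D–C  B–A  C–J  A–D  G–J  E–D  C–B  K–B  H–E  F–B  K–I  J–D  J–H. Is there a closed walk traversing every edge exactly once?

Degrees: A:2, B:4, C:4, D:4, E:2, F:2, G:2, H:2, I:4, J:4, K:2
All degrees are even and the non-isolated vertices are connected — an Eulerian circuit exists.

Yes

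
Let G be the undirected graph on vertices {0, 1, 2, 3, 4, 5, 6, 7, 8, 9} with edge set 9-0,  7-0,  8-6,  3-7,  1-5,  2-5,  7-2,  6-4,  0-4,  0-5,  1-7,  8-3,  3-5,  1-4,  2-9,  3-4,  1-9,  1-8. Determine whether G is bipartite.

A valid 2-coloring puts {4, 5, 7, 8, 9} on one side and {0, 1, 2, 3, 6} on the other; every edge crosses between the two sides.

Yes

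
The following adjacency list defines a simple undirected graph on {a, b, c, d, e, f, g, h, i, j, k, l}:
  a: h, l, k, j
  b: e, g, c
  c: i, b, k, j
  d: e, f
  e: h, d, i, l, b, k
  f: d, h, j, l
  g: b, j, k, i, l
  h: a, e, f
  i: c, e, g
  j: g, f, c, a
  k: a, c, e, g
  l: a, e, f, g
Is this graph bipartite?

A valid 2-coloring puts {b, d, h, i, j, k, l} on one side and {a, c, e, f, g} on the other; every edge crosses between the two sides.

Yes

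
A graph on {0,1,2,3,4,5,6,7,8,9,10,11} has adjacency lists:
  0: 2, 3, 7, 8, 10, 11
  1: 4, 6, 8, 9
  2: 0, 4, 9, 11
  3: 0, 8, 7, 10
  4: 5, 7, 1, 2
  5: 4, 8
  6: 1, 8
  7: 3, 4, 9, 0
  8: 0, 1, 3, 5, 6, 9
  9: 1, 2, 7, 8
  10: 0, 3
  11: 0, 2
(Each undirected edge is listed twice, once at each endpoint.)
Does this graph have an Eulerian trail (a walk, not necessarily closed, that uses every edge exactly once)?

Yes

Degrees: 0:6, 1:4, 2:4, 3:4, 4:4, 5:2, 6:2, 7:4, 8:6, 9:4, 10:2, 11:2
Odd-degree vertices: none (0 total).
The non-isolated vertices are connected and exactly 0 have odd degree, so an Eulerian trail exists.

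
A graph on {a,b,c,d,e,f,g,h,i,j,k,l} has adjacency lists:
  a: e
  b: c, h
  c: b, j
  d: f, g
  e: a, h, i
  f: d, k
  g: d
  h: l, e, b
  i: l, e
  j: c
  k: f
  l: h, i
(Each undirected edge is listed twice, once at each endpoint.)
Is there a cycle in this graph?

The graph has 12 vertices, 11 edges, and 2 connected components.
One cycle is e-h-l-i-e.

Yes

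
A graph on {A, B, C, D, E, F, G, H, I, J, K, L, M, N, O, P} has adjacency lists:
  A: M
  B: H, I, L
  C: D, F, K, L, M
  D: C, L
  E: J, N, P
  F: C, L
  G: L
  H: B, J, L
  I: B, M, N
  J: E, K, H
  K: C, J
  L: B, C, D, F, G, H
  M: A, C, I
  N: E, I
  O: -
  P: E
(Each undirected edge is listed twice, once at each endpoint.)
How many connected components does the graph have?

2

Component: {O}
Component: {A, B, C, D, E, F, G, H, I, J, K, L, M, N, P}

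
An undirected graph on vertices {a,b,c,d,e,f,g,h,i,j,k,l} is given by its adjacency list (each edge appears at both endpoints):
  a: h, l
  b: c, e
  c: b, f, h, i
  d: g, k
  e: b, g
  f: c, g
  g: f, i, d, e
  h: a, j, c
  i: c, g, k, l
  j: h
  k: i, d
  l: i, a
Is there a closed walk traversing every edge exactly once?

Degrees: a:2, b:2, c:4, d:2, e:2, f:2, g:4, h:3, i:4, j:1, k:2, l:2
Vertices with odd degree: h, j. An Eulerian circuit requires all degrees even.

No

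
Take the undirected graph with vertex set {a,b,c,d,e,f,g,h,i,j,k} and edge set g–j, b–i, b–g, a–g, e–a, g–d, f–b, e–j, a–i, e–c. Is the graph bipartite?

Partition the vertices as {e, f, g, h, i, k} vs {a, b, c, d, j}. Each listed edge has one endpoint in each part, so the graph is bipartite.

Yes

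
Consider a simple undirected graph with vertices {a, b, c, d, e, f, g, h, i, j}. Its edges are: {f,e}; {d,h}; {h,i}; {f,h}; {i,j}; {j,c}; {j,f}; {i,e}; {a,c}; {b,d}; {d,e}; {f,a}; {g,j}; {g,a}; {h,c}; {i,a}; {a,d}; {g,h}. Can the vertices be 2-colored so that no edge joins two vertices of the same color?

Yes

A valid 2-coloring puts {c, d, f, g, i} on one side and {a, b, e, h, j} on the other; every edge crosses between the two sides.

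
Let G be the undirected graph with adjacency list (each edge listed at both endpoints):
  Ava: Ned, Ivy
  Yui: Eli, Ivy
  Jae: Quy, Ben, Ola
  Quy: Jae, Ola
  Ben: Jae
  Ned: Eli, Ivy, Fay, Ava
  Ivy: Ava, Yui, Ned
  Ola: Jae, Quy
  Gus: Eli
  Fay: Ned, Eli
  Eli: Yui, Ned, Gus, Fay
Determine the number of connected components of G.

2

Component: {Jae, Quy, Ben, Ola}
Component: {Ava, Yui, Ned, Ivy, Gus, Fay, Eli}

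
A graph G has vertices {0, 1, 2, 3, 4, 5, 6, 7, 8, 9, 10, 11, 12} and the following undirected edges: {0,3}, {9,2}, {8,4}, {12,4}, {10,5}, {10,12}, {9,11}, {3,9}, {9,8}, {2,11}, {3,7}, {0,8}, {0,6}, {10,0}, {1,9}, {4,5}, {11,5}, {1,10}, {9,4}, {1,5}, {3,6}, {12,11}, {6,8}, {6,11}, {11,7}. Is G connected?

Starting from 0 and exploring outward reaches every vertex (0, 8, 6, 10, 3, 4, 9, 11, 5, 12, 1, 7, 2); the graph is connected.

Yes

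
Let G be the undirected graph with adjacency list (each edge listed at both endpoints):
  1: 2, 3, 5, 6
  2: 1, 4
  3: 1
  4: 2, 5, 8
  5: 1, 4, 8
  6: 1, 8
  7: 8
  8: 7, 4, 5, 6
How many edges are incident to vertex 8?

Neighbors of 8: 4, 5, 6, 7.

4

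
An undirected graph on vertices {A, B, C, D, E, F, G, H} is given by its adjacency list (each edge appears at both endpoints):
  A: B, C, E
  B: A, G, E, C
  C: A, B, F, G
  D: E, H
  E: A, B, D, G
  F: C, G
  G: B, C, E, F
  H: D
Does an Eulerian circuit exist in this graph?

No

Degrees: A:3, B:4, C:4, D:2, E:4, F:2, G:4, H:1
Vertices with odd degree: A, H. An Eulerian circuit requires all degrees even.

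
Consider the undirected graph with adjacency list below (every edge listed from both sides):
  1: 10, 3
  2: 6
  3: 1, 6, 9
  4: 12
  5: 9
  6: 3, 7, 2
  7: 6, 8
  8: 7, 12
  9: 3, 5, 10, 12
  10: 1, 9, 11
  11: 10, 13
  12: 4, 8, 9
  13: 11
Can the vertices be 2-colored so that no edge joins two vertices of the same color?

Color {2, 3, 5, 7, 10, 12, 13} black and {1, 4, 6, 8, 9, 11} white. No edge joins two same-colored vertices, so the graph is bipartite.

Yes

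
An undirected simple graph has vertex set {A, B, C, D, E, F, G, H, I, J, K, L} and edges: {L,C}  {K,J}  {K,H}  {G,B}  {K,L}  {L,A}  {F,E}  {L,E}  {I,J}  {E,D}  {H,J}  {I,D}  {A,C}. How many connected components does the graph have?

Component: {B, G}
Component: {A, C, D, E, F, H, I, J, K, L}

2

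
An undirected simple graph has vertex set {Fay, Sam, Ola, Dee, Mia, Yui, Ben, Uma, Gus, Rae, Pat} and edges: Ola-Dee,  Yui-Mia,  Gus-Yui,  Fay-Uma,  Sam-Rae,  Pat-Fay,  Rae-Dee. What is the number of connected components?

Component: {Ben}
Component: {Fay, Uma, Pat}
Component: {Mia, Yui, Gus}
Component: {Sam, Ola, Dee, Rae}

4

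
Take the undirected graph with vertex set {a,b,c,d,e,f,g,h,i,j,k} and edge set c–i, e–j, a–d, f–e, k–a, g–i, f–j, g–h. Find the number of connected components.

Component: {b}
Component: {a, d, k}
Component: {e, f, j}
Component: {c, g, h, i}

4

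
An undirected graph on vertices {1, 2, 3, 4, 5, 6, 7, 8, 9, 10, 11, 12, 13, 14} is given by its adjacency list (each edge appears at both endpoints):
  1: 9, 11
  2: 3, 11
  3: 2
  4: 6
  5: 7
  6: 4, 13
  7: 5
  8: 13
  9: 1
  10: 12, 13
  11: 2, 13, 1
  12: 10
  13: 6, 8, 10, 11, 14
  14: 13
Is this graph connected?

No

Component: {5, 7}
Component: {1, 2, 3, 4, 6, 8, 9, 10, 11, 12, 13, 14}
There are 2 separate components, so the graph is not connected.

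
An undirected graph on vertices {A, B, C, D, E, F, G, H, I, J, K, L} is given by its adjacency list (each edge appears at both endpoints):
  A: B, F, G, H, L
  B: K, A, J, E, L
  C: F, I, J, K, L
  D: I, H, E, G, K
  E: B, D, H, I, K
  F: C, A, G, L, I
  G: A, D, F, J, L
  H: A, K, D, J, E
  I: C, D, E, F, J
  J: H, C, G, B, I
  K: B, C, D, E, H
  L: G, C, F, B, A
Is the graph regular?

Yes

Degrees: A:5, B:5, C:5, D:5, E:5, F:5, G:5, H:5, I:5, J:5, K:5, L:5
All degrees equal 5; the graph is regular.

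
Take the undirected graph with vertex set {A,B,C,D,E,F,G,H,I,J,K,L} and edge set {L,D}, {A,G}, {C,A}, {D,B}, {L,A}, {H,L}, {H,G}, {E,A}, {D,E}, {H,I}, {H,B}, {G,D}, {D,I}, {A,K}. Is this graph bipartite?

A valid 2-coloring puts {B, C, E, F, G, I, J, K, L} on one side and {A, D, H} on the other; every edge crosses between the two sides.

Yes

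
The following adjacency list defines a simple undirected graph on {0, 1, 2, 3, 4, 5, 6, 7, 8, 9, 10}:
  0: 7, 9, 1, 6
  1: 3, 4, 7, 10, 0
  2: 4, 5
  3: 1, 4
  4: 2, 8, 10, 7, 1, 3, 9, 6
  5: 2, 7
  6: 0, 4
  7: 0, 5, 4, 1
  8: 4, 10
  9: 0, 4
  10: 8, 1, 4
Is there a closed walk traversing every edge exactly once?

Degrees: 0:4, 1:5, 2:2, 3:2, 4:8, 5:2, 6:2, 7:4, 8:2, 9:2, 10:3
Vertices with odd degree: 1, 10. An Eulerian circuit requires all degrees even.

No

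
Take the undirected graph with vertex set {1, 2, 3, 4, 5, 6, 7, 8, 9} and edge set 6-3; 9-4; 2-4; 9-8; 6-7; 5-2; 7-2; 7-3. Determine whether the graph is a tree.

No

The graph has 9 vertices and 8 edges.
It is not connected, so it is not a tree.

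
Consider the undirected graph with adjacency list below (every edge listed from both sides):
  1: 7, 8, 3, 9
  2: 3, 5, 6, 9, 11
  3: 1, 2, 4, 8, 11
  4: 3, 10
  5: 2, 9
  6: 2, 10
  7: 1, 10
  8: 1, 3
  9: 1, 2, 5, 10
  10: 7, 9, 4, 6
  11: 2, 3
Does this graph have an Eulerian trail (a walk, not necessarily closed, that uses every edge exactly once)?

Degrees: 1:4, 2:5, 3:5, 4:2, 5:2, 6:2, 7:2, 8:2, 9:4, 10:4, 11:2
Odd-degree vertices: 2, 3 (2 total).
With 2 odd-degree vertices and all edges in one connected piece, an Eulerian trail exists (from 2 to 3).

Yes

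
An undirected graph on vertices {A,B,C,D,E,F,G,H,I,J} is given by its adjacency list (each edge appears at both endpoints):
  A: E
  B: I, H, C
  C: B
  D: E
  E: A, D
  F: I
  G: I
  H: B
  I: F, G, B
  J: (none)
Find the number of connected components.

Component: {J}
Component: {A, D, E}
Component: {B, C, F, G, H, I}

3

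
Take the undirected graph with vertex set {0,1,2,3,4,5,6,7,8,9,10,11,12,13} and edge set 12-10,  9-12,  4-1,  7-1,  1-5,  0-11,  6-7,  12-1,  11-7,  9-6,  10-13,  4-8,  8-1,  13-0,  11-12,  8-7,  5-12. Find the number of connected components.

Component: {2}
Component: {3}
Component: {0, 1, 4, 5, 6, 7, 8, 9, 10, 11, 12, 13}

3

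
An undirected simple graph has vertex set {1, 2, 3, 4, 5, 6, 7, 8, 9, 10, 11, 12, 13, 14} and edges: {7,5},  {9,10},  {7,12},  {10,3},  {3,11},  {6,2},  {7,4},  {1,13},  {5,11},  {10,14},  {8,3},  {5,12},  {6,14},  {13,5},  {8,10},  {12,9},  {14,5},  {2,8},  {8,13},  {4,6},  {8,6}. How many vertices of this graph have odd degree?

Degrees: 1:1, 2:2, 3:3, 4:2, 5:5, 6:4, 7:3, 8:5, 9:2, 10:4, 11:2, 12:3, 13:3, 14:3
Odd-degree vertices: 1, 3, 5, 7, 8, 12, 13, 14.

8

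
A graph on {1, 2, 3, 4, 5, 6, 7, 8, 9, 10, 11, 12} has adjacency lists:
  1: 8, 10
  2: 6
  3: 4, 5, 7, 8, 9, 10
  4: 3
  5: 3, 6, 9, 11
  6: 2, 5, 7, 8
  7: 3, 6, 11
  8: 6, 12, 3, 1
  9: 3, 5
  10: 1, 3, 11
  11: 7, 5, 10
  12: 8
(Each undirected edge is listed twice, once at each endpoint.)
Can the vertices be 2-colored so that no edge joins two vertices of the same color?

No

The cycle 5-9-3-5 has length 3, which is odd, so the graph is not bipartite.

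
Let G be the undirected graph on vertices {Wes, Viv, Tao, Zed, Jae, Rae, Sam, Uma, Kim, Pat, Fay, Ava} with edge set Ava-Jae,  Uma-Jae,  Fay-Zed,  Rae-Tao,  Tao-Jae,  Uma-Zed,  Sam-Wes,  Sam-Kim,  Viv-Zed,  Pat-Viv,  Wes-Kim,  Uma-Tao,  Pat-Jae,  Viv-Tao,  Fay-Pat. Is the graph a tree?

No

|V| = 12, |E| = 15.
It is not connected, so it is not a tree.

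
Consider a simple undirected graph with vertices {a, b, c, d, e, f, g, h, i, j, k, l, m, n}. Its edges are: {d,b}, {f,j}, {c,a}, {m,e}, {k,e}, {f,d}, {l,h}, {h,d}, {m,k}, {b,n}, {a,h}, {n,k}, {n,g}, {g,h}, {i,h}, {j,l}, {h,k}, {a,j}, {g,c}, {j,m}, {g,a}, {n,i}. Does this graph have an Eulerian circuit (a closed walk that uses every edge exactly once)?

Degrees: a:4, b:2, c:2, d:3, e:2, f:2, g:4, h:6, i:2, j:4, k:4, l:2, m:3, n:4
d, m have odd degree; an Eulerian circuit needs every degree to be even, so none exists.

No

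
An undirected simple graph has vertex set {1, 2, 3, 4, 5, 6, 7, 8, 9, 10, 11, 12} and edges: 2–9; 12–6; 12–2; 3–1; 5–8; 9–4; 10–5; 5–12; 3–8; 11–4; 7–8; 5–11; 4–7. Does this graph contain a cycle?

Yes

|V| = 12, |E| = 13, number of components = 1.
Since 13 > 12 - 1, a cycle must exist; for instance 8-7-4-9-2-12-5-8.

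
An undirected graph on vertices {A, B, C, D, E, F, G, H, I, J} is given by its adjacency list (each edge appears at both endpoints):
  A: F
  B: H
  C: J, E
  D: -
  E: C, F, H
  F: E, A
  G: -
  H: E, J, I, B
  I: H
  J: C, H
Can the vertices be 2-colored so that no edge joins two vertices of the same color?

A valid 2-coloring puts {C, D, F, G, H} on one side and {A, B, E, I, J} on the other; every edge crosses between the two sides.

Yes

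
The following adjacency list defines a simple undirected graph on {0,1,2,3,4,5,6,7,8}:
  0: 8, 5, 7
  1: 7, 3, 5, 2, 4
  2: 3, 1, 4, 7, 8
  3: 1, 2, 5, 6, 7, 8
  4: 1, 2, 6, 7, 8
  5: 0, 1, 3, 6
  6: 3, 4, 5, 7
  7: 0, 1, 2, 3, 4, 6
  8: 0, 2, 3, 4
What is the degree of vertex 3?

6

Neighbors of 3: 1, 2, 5, 6, 7, 8.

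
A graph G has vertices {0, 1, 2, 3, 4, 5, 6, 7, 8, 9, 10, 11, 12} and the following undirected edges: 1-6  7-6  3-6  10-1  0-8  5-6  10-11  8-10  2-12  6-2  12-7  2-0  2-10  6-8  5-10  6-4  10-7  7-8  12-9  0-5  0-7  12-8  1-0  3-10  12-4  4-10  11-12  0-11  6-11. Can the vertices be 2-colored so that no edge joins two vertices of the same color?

The cycle 7-8-12-7 has length 3, which is odd, so the graph is not bipartite.

No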